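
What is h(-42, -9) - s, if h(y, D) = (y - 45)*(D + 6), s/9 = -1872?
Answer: 17109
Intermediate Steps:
s = -16848 (s = 9*(-1872) = -16848)
h(y, D) = (-45 + y)*(6 + D)
h(-42, -9) - s = (-270 - 45*(-9) + 6*(-42) - 9*(-42)) - 1*(-16848) = (-270 + 405 - 252 + 378) + 16848 = 261 + 16848 = 17109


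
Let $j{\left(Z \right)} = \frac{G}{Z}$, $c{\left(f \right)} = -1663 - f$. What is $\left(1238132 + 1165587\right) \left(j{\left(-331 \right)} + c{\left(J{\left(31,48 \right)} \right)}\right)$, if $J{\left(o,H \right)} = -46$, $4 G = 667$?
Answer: $- \frac{5147744517425}{1324} \approx -3.888 \cdot 10^{9}$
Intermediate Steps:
$G = \frac{667}{4}$ ($G = \frac{1}{4} \cdot 667 = \frac{667}{4} \approx 166.75$)
$j{\left(Z \right)} = \frac{667}{4 Z}$
$\left(1238132 + 1165587\right) \left(j{\left(-331 \right)} + c{\left(J{\left(31,48 \right)} \right)}\right) = \left(1238132 + 1165587\right) \left(\frac{667}{4 \left(-331\right)} - 1617\right) = 2403719 \left(\frac{667}{4} \left(- \frac{1}{331}\right) + \left(-1663 + 46\right)\right) = 2403719 \left(- \frac{667}{1324} - 1617\right) = 2403719 \left(- \frac{2141575}{1324}\right) = - \frac{5147744517425}{1324}$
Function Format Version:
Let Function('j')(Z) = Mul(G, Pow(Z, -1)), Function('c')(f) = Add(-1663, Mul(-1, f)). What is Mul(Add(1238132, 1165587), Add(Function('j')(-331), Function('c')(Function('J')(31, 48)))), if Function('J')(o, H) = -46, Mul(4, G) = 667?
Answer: Rational(-5147744517425, 1324) ≈ -3.8880e+9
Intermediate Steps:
G = Rational(667, 4) (G = Mul(Rational(1, 4), 667) = Rational(667, 4) ≈ 166.75)
Function('j')(Z) = Mul(Rational(667, 4), Pow(Z, -1))
Mul(Add(1238132, 1165587), Add(Function('j')(-331), Function('c')(Function('J')(31, 48)))) = Mul(Add(1238132, 1165587), Add(Mul(Rational(667, 4), Pow(-331, -1)), Add(-1663, Mul(-1, -46)))) = Mul(2403719, Add(Mul(Rational(667, 4), Rational(-1, 331)), Add(-1663, 46))) = Mul(2403719, Add(Rational(-667, 1324), -1617)) = Mul(2403719, Rational(-2141575, 1324)) = Rational(-5147744517425, 1324)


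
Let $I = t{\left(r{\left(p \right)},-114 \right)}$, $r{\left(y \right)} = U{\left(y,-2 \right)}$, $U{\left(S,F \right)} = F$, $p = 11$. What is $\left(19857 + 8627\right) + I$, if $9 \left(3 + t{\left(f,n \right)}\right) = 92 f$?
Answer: $\frac{256145}{9} \approx 28461.0$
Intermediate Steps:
$r{\left(y \right)} = -2$
$t{\left(f,n \right)} = -3 + \frac{92 f}{9}$
$I = - \frac{211}{9}$ ($I = -3 + \frac{92}{9} \left(-2\right) = -3 - \frac{184}{9} = - \frac{211}{9} \approx -23.444$)
$\left(19857 + 8627\right) + I = \left(19857 + 8627\right) - \frac{211}{9} = 28484 - \frac{211}{9} = \frac{256145}{9}$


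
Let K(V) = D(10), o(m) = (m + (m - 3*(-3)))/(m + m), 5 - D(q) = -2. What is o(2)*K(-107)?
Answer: 91/4 ≈ 22.750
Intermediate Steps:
D(q) = 7 (D(q) = 5 - 1*(-2) = 5 + 2 = 7)
o(m) = (9 + 2*m)/(2*m) (o(m) = (m + (m + 9))/((2*m)) = (m + (9 + m))*(1/(2*m)) = (9 + 2*m)*(1/(2*m)) = (9 + 2*m)/(2*m))
K(V) = 7
o(2)*K(-107) = ((9/2 + 2)/2)*7 = ((1/2)*(13/2))*7 = (13/4)*7 = 91/4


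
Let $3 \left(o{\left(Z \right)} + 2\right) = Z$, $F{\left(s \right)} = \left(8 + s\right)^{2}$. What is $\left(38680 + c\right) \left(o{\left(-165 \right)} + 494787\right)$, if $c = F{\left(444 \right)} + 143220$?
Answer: $191066704920$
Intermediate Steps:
$o{\left(Z \right)} = -2 + \frac{Z}{3}$
$c = 347524$ ($c = \left(8 + 444\right)^{2} + 143220 = 452^{2} + 143220 = 204304 + 143220 = 347524$)
$\left(38680 + c\right) \left(o{\left(-165 \right)} + 494787\right) = \left(38680 + 347524\right) \left(\left(-2 + \frac{1}{3} \left(-165\right)\right) + 494787\right) = 386204 \left(\left(-2 - 55\right) + 494787\right) = 386204 \left(-57 + 494787\right) = 386204 \cdot 494730 = 191066704920$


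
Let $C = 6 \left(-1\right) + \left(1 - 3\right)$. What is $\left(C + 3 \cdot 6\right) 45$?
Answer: $450$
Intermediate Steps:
$C = -8$ ($C = -6 - 2 = -8$)
$\left(C + 3 \cdot 6\right) 45 = \left(-8 + 3 \cdot 6\right) 45 = \left(-8 + 18\right) 45 = 10 \cdot 45 = 450$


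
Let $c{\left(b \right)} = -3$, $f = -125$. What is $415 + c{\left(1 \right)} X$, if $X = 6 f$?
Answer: $2665$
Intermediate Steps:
$X = -750$ ($X = 6 \left(-125\right) = -750$)
$415 + c{\left(1 \right)} X = 415 - -2250 = 415 + 2250 = 2665$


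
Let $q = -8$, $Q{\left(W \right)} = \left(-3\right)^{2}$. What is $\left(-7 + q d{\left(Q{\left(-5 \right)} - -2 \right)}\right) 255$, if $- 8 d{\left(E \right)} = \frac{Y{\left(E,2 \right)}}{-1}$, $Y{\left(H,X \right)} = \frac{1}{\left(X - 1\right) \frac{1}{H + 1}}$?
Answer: $-4845$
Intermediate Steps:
$Q{\left(W \right)} = 9$
$Y{\left(H,X \right)} = \frac{1 + H}{-1 + X}$ ($Y{\left(H,X \right)} = \frac{1}{\left(-1 + X\right) \frac{1}{1 + H}} = \frac{1}{\frac{1}{1 + H} \left(-1 + X\right)} = \frac{1 + H}{-1 + X}$)
$d{\left(E \right)} = \frac{1}{8} + \frac{E}{8}$ ($d{\left(E \right)} = - \frac{\frac{1 + E}{-1 + 2} \frac{1}{-1}}{8} = - \frac{\frac{1 + E}{1} \left(-1\right)}{8} = - \frac{1 \left(1 + E\right) \left(-1\right)}{8} = - \frac{\left(1 + E\right) \left(-1\right)}{8} = - \frac{-1 - E}{8} = \frac{1}{8} + \frac{E}{8}$)
$\left(-7 + q d{\left(Q{\left(-5 \right)} - -2 \right)}\right) 255 = \left(-7 - 8 \left(\frac{1}{8} + \frac{9 - -2}{8}\right)\right) 255 = \left(-7 - 8 \left(\frac{1}{8} + \frac{9 + 2}{8}\right)\right) 255 = \left(-7 - 8 \left(\frac{1}{8} + \frac{1}{8} \cdot 11\right)\right) 255 = \left(-7 - 8 \left(\frac{1}{8} + \frac{11}{8}\right)\right) 255 = \left(-7 - 12\right) 255 = \left(-19\right) 255 = -4845$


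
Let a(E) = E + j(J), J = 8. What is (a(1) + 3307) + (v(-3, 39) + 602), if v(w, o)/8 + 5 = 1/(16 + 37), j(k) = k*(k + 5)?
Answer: 210630/53 ≈ 3974.2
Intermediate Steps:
j(k) = k*(5 + k)
v(w, o) = -2112/53 (v(w, o) = -40 + 8/(16 + 37) = -40 + 8/53 = -2112/53)
a(E) = 104 + E (a(E) = E + 8*(5 + 8) = E + 8*13 = E + 104 = 104 + E)
(a(1) + 3307) + (v(-3, 39) + 602) = ((104 + 1) + 3307) + (-2112/53 + 602) = (105 + 3307) + 29794/53 = 3412 + 29794/53 = 210630/53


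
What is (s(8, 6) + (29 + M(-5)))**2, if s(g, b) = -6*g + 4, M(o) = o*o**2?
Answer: 19600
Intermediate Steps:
M(o) = o**3
s(g, b) = 4 - 6*g
(s(8, 6) + (29 + M(-5)))**2 = ((4 - 6*8) + (29 + (-5)**3))**2 = ((4 - 48) + (29 - 125))**2 = (-44 - 96)**2 = (-140)**2 = 19600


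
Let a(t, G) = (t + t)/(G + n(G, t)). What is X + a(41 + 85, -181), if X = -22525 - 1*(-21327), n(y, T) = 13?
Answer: -2399/2 ≈ -1199.5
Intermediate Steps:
a(t, G) = 2*t/(13 + G) (a(t, G) = (t + t)/(G + 13) = (2*t)/(13 + G) = 2*t/(13 + G))
X = -1198 (X = -22525 + 21327 = -1198)
X + a(41 + 85, -181) = -1198 + 2*(41 + 85)/(13 - 181) = -1198 + 2*126/(-168) = -1198 + 2*126*(-1/168) = -1198 - 3/2 = -2399/2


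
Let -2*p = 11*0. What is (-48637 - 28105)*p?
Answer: 0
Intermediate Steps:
p = 0 (p = -11*0/2 = -1/2*0 = 0)
(-48637 - 28105)*p = (-48637 - 28105)*0 = -76742*0 = 0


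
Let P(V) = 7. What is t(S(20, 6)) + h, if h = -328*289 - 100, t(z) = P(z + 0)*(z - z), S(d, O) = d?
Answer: -94892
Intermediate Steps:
t(z) = 0 (t(z) = 7*(z - z) = 7*0 = 0)
h = -94892 (h = -94792 - 100 = -94892)
t(S(20, 6)) + h = 0 - 94892 = -94892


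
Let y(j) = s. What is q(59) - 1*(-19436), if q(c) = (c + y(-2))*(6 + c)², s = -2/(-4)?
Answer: 541647/2 ≈ 2.7082e+5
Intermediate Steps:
s = ½ (s = -2*(-¼) = ½ ≈ 0.50000)
y(j) = ½
q(c) = (6 + c)²*(½ + c) (q(c) = (c + ½)*(6 + c)² = (½ + c)*(6 + c)² = (6 + c)²*(½ + c))
q(59) - 1*(-19436) = (6 + 59)²*(½ + 59) - 1*(-19436) = 65²*(119/2) + 19436 = 4225*(119/2) + 19436 = 502775/2 + 19436 = 541647/2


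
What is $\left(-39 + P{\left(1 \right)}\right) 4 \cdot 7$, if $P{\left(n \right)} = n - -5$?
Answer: $-924$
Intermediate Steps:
$P{\left(n \right)} = 5 + n$ ($P{\left(n \right)} = n + 5 = 5 + n$)
$\left(-39 + P{\left(1 \right)}\right) 4 \cdot 7 = \left(-39 + \left(5 + 1\right)\right) 4 \cdot 7 = \left(-39 + 6\right) 28 = \left(-33\right) 28 = -924$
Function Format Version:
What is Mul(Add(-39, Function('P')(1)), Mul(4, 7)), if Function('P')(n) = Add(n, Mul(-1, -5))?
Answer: -924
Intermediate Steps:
Function('P')(n) = Add(5, n) (Function('P')(n) = Add(n, 5) = Add(5, n))
Mul(Add(-39, Function('P')(1)), Mul(4, 7)) = Mul(Add(-39, Add(5, 1)), Mul(4, 7)) = Mul(Add(-39, 6), 28) = Mul(-33, 28) = -924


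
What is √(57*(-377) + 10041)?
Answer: 6*I*√318 ≈ 107.0*I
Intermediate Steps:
√(57*(-377) + 10041) = √(-21489 + 10041) = √(-11448) = 6*I*√318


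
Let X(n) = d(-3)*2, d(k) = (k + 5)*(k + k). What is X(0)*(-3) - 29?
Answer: 43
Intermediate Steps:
d(k) = 2*k*(5 + k) (d(k) = (5 + k)*(2*k) = 2*k*(5 + k))
X(n) = -24 (X(n) = (2*(-3)*(5 - 3))*2 = (2*(-3)*2)*2 = -12*2 = -24)
X(0)*(-3) - 29 = -24*(-3) - 29 = 72 - 29 = 43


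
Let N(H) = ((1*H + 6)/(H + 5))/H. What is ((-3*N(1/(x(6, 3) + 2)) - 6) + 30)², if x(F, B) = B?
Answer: 25281/676 ≈ 37.398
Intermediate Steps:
N(H) = (6 + H)/(H*(5 + H)) (N(H) = ((H + 6)/(5 + H))/H = ((6 + H)/(5 + H))/H = (6 + H)/(H*(5 + H)))
((-3*N(1/(x(6, 3) + 2)) - 6) + 30)² = ((-3*(6 + 1/(3 + 2))/((1/(3 + 2))*(5 + 1/(3 + 2))) - 6) + 30)² = ((-3*(6 + 1/5)/((1/5)*(5 + 1/5)) - 6) + 30)² = ((-3*(6 + ⅕)/(⅕*(5 + ⅕)) - 6) + 30)² = ((-15*31/(26/5*5) - 6) + 30)² = ((-15*5*31/(26*5) - 6) + 30)² = ((-3*155/26 - 6) + 30)² = ((-465/26 - 6) + 30)² = (-621/26 + 30)² = (159/26)² = 25281/676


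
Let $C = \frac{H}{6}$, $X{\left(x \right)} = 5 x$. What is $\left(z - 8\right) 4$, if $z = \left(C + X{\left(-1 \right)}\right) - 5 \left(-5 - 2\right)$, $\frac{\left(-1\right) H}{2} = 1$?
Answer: $\frac{260}{3} \approx 86.667$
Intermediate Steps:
$H = -2$ ($H = \left(-2\right) 1 = -2$)
$C = - \frac{1}{3}$ ($C = - \frac{2}{6} = \left(-2\right) \frac{1}{6} = - \frac{1}{3} \approx -0.33333$)
$z = \frac{89}{3}$ ($z = \left(- \frac{1}{3} + 5 \left(-1\right)\right) - 5 \left(-5 - 2\right) = \left(- \frac{1}{3} - 5\right) - -35 = - \frac{16}{3} + 35 = \frac{89}{3} \approx 29.667$)
$\left(z - 8\right) 4 = \left(\frac{89}{3} - 8\right) 4 = \frac{65}{3} \cdot 4 = \frac{260}{3}$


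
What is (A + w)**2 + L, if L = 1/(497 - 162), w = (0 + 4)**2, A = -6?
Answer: 33501/335 ≈ 100.00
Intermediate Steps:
w = 16 (w = 4**2 = 16)
L = 1/335 ≈ 0.0029851
(A + w)**2 + L = (-6 + 16)**2 + 1/335 = 10**2 + 1/335 = 100 + 1/335 = 33501/335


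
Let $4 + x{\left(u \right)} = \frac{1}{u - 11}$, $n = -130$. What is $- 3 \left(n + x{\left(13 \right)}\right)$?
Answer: $\frac{801}{2} \approx 400.5$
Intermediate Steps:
$x{\left(u \right)} = -4 + \frac{1}{-11 + u}$ ($x{\left(u \right)} = -4 + \frac{1}{u - 11} = -4 + \frac{1}{-11 + u}$)
$- 3 \left(n + x{\left(13 \right)}\right) = - 3 \left(-130 + \frac{45 - 52}{-11 + 13}\right) = - 3 \left(-130 + \frac{45 - 52}{2}\right) = - 3 \left(-130 + \frac{1}{2} \left(-7\right)\right) = - 3 \left(-130 - \frac{7}{2}\right) = \left(-3\right) \left(- \frac{267}{2}\right) = \frac{801}{2}$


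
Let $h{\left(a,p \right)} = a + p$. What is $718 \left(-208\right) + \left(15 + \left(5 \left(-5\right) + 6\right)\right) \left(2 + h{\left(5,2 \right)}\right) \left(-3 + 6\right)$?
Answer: $-149452$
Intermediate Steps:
$718 \left(-208\right) + \left(15 + \left(5 \left(-5\right) + 6\right)\right) \left(2 + h{\left(5,2 \right)}\right) \left(-3 + 6\right) = 718 \left(-208\right) + \left(15 + \left(5 \left(-5\right) + 6\right)\right) \left(2 + \left(5 + 2\right)\right) \left(-3 + 6\right) = -149344 + \left(15 + \left(-25 + 6\right)\right) \left(2 + 7\right) 3 = -149344 + \left(15 - 19\right) 9 \cdot 3 = -149344 - 108 = -149452$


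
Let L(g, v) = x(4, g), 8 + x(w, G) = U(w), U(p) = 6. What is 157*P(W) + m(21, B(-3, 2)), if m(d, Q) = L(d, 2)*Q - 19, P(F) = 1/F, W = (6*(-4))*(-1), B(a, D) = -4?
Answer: -107/24 ≈ -4.4583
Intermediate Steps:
x(w, G) = -2 (x(w, G) = -8 + 6 = -2)
W = 24 (W = -24*(-1) = 24)
L(g, v) = -2
m(d, Q) = -19 - 2*Q (m(d, Q) = -2*Q - 19 = -19 - 2*Q)
157*P(W) + m(21, B(-3, 2)) = 157/24 + (-19 - 2*(-4)) = 157*(1/24) + (-19 + 8) = 157/24 - 11 = -107/24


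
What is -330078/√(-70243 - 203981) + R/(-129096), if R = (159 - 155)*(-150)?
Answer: 25/5379 + 1897*I*√17139/394 ≈ 0.0046477 + 630.32*I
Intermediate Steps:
R = -600 (R = 4*(-150) = -600)
-330078/√(-70243 - 203981) + R/(-129096) = -330078/√(-70243 - 203981) - 600/(-129096) = -330078*(-I*√17139/68556) - 600*(-1/129096) = -330078*(-I*√17139/68556) + 25/5379 = -(-1897)*I*√17139/394 + 25/5379 = 1897*I*√17139/394 + 25/5379 = 25/5379 + 1897*I*√17139/394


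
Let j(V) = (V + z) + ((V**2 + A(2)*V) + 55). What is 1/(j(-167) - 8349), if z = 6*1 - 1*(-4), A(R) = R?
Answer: 1/19104 ≈ 5.2345e-5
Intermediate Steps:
z = 10 (z = 6 + 4 = 10)
j(V) = 65 + V**2 + 3*V (j(V) = (V + 10) + ((V**2 + 2*V) + 55) = (10 + V) + (55 + V**2 + 2*V) = 65 + V**2 + 3*V)
1/(j(-167) - 8349) = 1/((65 + (-167)**2 + 3*(-167)) - 8349) = 1/((65 + 27889 - 501) - 8349) = 1/(27453 - 8349) = 1/19104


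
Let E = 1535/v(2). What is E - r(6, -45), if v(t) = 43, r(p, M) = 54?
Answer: -787/43 ≈ -18.302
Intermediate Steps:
E = 1535/43 ≈ 35.698
E - r(6, -45) = 1535/43 - 1*54 = 1535/43 - 54 = -787/43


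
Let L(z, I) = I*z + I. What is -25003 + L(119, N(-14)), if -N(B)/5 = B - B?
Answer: -25003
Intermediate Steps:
N(B) = 0 (N(B) = -5*(B - B) = -5*0 = 0)
L(z, I) = I + I*z
-25003 + L(119, N(-14)) = -25003 + 0*(1 + 119) = -25003 + 0*120 = -25003 + 0 = -25003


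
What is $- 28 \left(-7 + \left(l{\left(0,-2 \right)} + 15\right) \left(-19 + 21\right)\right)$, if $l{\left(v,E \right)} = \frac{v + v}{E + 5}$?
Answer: $-644$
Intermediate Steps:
$l{\left(v,E \right)} = \frac{2 v}{5 + E}$
$- 28 \left(-7 + \left(l{\left(0,-2 \right)} + 15\right) \left(-19 + 21\right)\right) = - 28 \left(-7 + \left(2 \cdot 0 \frac{1}{5 - 2} + 15\right) \left(-19 + 21\right)\right) = - 28 \left(-7 + \left(2 \cdot 0 \cdot \frac{1}{3} + 15\right) 2\right) = - 28 \left(-7 + \left(0 + 15\right) 2\right) = - 28 \left(-7 + 15 \cdot 2\right) = - 28 \left(-7 + 30\right) = \left(-28\right) 23 = -644$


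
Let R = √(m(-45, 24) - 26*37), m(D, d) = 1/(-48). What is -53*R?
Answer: -53*I*√138531/12 ≈ -1643.9*I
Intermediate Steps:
m(D, d) = -1/48
R = I*√138531/12 (R = √(-1/48 - 26*37) = √(-1/48 - 962) = √(-46177/48) = I*√138531/12 ≈ 31.016*I)
-53*R = -53*I*√138531/12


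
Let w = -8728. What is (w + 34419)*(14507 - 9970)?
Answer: 116560067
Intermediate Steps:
(w + 34419)*(14507 - 9970) = (-8728 + 34419)*(14507 - 9970) = 25691*4537 = 116560067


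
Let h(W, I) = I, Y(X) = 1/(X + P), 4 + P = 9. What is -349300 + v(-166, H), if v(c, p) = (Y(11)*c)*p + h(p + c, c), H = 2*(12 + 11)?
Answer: -1399773/4 ≈ -3.4994e+5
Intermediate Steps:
P = 5 (P = -4 + 9 = 5)
Y(X) = 1/(5 + X) (Y(X) = 1/(X + 5) = 1/(5 + X))
H = 46 (H = 2*23 = 46)
v(c, p) = c + c*p/16 (v(c, p) = (c/(5 + 11))*p + c = (c/16)*p + c = c*p/16 + c = c + c*p/16)
-349300 + v(-166, H) = -349300 + (1/16)*(-166)*(16 + 46) = -349300 + (1/16)*(-166)*62 = -349300 - 2573/4 = -1399773/4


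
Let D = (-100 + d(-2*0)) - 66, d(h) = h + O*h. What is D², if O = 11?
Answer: 27556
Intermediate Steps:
d(h) = 12*h (d(h) = h + 11*h = 12*h)
D = -166 (D = (-100 + 12*(-2*0)) - 66 = (-100 + 12*0) - 66 = (-100 + 0) - 66 = -100 - 66 = -166)
D² = (-166)² = 27556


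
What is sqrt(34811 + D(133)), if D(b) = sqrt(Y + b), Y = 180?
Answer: sqrt(34811 + sqrt(313)) ≈ 186.62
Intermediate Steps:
D(b) = sqrt(180 + b)
sqrt(34811 + D(133)) = sqrt(34811 + sqrt(180 + 133)) = sqrt(34811 + sqrt(313))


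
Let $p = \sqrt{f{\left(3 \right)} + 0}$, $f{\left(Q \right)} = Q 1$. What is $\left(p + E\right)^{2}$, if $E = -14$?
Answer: $\left(14 - \sqrt{3}\right)^{2} \approx 150.5$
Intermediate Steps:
$f{\left(Q \right)} = Q$
$p = \sqrt{3}$ ($p = \sqrt{3 + 0} = \sqrt{3} \approx 1.732$)
$\left(p + E\right)^{2} = \left(\sqrt{3} - 14\right)^{2} = \left(-14 + \sqrt{3}\right)^{2}$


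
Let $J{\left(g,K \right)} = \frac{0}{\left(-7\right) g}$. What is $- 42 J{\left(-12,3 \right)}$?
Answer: $0$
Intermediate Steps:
$J{\left(g,K \right)} = 0$ ($J{\left(g,K \right)} = 0 \left(- \frac{1}{7 g}\right) = 0$)
$- 42 J{\left(-12,3 \right)} = \left(-42\right) 0 = 0$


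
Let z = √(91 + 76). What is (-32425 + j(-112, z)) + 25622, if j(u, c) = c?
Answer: -6803 + √167 ≈ -6790.1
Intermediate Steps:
z = √167 ≈ 12.923
(-32425 + j(-112, z)) + 25622 = (-32425 + √167) + 25622 = -6803 + √167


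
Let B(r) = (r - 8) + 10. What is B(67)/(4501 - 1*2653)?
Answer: 23/616 ≈ 0.037338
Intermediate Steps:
B(r) = 2 + r (B(r) = (-8 + r) + 10 = 2 + r)
B(67)/(4501 - 1*2653) = (2 + 67)/(4501 - 1*2653) = 69/(4501 - 2653) = 69/1848 = 69*(1/1848) = 23/616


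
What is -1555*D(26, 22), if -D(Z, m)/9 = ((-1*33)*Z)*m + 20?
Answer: -263889720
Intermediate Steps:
D(Z, m) = -180 + 297*Z*m (D(Z, m) = -9*(((-1*33)*Z)*m + 20) = -9*((-33*Z)*m + 20) = -9*(-33*Z*m + 20) = -9*(20 - 33*Z*m) = -180 + 297*Z*m)
-1555*D(26, 22) = -1555*(-180 + 297*26*22) = -1555*(-180 + 169884) = -1555*169704 = -263889720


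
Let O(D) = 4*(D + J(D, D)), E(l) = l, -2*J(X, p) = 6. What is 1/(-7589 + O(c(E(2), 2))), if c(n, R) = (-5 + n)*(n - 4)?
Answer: -1/7577 ≈ -0.00013198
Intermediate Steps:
J(X, p) = -3 (J(X, p) = -½*6 = -3)
c(n, R) = (-5 + n)*(-4 + n)
O(D) = -12 + 4*D (O(D) = 4*(D - 3) = 4*(-3 + D) = -12 + 4*D)
1/(-7589 + O(c(E(2), 2))) = 1/(-7589 + (-12 + 4*(20 + 2² - 9*2))) = 1/(-7589 + (-12 + 4*(20 + 4 - 18))) = 1/(-7589 + (-12 + 4*6)) = 1/(-7589 + (-12 + 24)) = 1/(-7589 + 12) = 1/(-7577) = -1/7577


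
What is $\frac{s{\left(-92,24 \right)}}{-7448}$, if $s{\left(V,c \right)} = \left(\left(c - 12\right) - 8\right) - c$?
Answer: $\frac{5}{1862} \approx 0.0026853$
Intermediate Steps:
$s{\left(V,c \right)} = -20$ ($s{\left(V,c \right)} = \left(\left(-12 + c\right) - 8\right) - c = \left(-20 + c\right) - c = -20$)
$\frac{s{\left(-92,24 \right)}}{-7448} = - \frac{20}{-7448} = \left(-20\right) \left(- \frac{1}{7448}\right) = \frac{5}{1862}$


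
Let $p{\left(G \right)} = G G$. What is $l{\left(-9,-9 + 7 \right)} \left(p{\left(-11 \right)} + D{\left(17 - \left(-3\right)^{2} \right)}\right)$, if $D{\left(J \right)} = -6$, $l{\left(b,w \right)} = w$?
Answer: $-230$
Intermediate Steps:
$p{\left(G \right)} = G^{2}$
$l{\left(-9,-9 + 7 \right)} \left(p{\left(-11 \right)} + D{\left(17 - \left(-3\right)^{2} \right)}\right) = \left(-9 + 7\right) \left(\left(-11\right)^{2} - 6\right) = - 2 \left(121 - 6\right) = \left(-2\right) 115 = -230$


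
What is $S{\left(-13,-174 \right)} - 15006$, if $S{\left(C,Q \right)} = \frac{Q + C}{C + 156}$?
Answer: $- \frac{195095}{13} \approx -15007.0$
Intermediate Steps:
$S{\left(C,Q \right)} = \frac{C + Q}{156 + C}$
$S{\left(-13,-174 \right)} - 15006 = \frac{-13 - 174}{156 - 13} - 15006 = \frac{1}{143} \left(-187\right) - 15006 = - \frac{17}{13} - 15006 = - \frac{195095}{13}$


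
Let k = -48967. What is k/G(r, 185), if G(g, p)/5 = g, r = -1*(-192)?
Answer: -48967/960 ≈ -51.007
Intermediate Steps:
r = 192
G(g, p) = 5*g
k/G(r, 185) = -48967/(5*192) = -48967/960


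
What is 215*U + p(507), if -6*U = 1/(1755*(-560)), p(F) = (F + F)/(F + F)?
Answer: 1179403/1179360 ≈ 1.0000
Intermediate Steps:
p(F) = 1 (p(F) = (2*F)/((2*F)) = (2*F)*(1/(2*F)) = 1)
U = 1/5896800 (U = -1/(6*1755*(-560)) = -(-1)/(10530*560) = -⅙*(-1/982800) = 1/5896800 ≈ 1.6958e-7)
215*U + p(507) = 215*(1/5896800) + 1 = 43/1179360 + 1 = 1179403/1179360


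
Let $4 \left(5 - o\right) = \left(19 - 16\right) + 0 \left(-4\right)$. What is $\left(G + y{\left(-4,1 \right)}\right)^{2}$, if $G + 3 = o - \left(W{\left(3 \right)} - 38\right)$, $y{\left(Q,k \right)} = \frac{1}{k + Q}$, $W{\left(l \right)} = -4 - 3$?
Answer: $\frac{303601}{144} \approx 2108.3$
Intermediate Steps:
$W{\left(l \right)} = -7$ ($W{\left(l \right)} = -4 - 3 = -7$)
$y{\left(Q,k \right)} = \frac{1}{Q + k}$
$o = \frac{17}{4}$ ($o = 5 - \frac{\left(19 - 16\right) + 0 \left(-4\right)}{4} = 5 - \frac{3 + 0}{4} = 5 - \frac{3}{4} = \frac{17}{4} \approx 4.25$)
$G = \frac{185}{4}$ ($G = -3 + \left(\frac{17}{4} - \left(-7 - 38\right)\right) = -3 + \left(\frac{17}{4} - -45\right) = -3 + \left(\frac{17}{4} + 45\right) = -3 + \frac{197}{4} = \frac{185}{4} \approx 46.25$)
$\left(G + y{\left(-4,1 \right)}\right)^{2} = \left(\frac{185}{4} + \frac{1}{-4 + 1}\right)^{2} = \left(\frac{185}{4} + \frac{1}{-3}\right)^{2} = \left(\frac{185}{4} - \frac{1}{3}\right)^{2} = \left(\frac{551}{12}\right)^{2} = \frac{303601}{144}$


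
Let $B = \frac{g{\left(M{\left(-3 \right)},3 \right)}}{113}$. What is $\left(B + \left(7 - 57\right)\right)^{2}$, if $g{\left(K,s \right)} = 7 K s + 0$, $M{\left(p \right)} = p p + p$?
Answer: $\frac{30514576}{12769} \approx 2389.7$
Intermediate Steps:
$M{\left(p \right)} = p + p^{2}$ ($M{\left(p \right)} = p^{2} + p = p + p^{2}$)
$g{\left(K,s \right)} = 7 K s$ ($g{\left(K,s \right)} = 7 K s + 0 = 7 K s$)
$B = \frac{126}{113}$ ($B = \frac{7 \left(- 3 \left(1 - 3\right)\right) 3}{113} = 7 \left(\left(-3\right) \left(-2\right)\right) 3 \cdot \frac{1}{113} = 7 \cdot 6 \cdot 3 \cdot \frac{1}{113} = 126 \cdot \frac{1}{113} = \frac{126}{113} \approx 1.115$)
$\left(B + \left(7 - 57\right)\right)^{2} = \left(\frac{126}{113} + \left(7 - 57\right)\right)^{2} = \left(\frac{126}{113} - 50\right)^{2} = \left(- \frac{5524}{113}\right)^{2} = \frac{30514576}{12769}$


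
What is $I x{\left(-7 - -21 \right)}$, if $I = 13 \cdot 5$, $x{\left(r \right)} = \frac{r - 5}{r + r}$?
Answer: $\frac{585}{28} \approx 20.893$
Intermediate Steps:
$x{\left(r \right)} = \frac{-5 + r}{2 r}$
$I = 65$
$I x{\left(-7 - -21 \right)} = 65 \frac{-5 - -14}{2 \left(-7 - -21\right)} = 65 \frac{-5 + \left(-7 + 21\right)}{2 \left(-7 + 21\right)} = 65 \frac{-5 + 14}{2 \cdot 14} = 65 \cdot \frac{1}{2} \cdot \frac{1}{14} \cdot 9 = 65 \cdot \frac{9}{28} = \frac{585}{28}$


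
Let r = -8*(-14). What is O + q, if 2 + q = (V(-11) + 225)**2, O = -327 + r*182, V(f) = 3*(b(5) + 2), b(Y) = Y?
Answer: 80571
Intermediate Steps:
r = 112
V(f) = 21 (V(f) = 3*(5 + 2) = 3*7 = 21)
O = 20057 (O = -327 + 112*182 = -327 + 20384 = 20057)
q = 60514 (q = -2 + (21 + 225)**2 = -2 + 246**2 = -2 + 60516 = 60514)
O + q = 20057 + 60514 = 80571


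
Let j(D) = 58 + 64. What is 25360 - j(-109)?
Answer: 25238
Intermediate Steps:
j(D) = 122
25360 - j(-109) = 25360 - 1*122 = 25360 - 122 = 25238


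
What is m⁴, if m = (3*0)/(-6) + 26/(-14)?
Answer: 28561/2401 ≈ 11.895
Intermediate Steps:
m = -13/7 (m = 0*(-⅙) + 26*(-1/14) = 0 - 13/7 = -13/7 ≈ -1.8571)
m⁴ = (-13/7)⁴ = 28561/2401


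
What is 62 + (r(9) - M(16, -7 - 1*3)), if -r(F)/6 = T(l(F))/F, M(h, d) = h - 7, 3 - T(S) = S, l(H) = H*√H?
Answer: 69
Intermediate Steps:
l(H) = H^(3/2)
T(S) = 3 - S
M(h, d) = -7 + h
r(F) = -6*(3 - F^(3/2))/F
62 + (r(9) - M(16, -7 - 1*3)) = 62 + (6*(-3 + 9^(3/2))/9 - (-7 + 16)) = 62 + (6*(⅑)*(-3 + 27) - 1*9) = 62 + (6*(⅑)*24 - 9) = 62 + (16 - 9) = 62 + 7 = 69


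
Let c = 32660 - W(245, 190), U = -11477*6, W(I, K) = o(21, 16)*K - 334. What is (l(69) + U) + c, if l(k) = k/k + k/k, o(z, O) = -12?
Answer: -33586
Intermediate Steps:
W(I, K) = -334 - 12*K (W(I, K) = -12*K - 334 = -334 - 12*K)
l(k) = 2 (l(k) = 1 + 1 = 2)
U = -68862
c = 35274 (c = 32660 - (-334 - 12*190) = 32660 - (-334 - 2280) = 32660 - 1*(-2614) = 32660 + 2614 = 35274)
(l(69) + U) + c = (2 - 68862) + 35274 = -68860 + 35274 = -33586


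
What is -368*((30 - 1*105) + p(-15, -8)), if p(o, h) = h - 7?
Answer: 33120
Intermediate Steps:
p(o, h) = -7 + h
-368*((30 - 1*105) + p(-15, -8)) = -368*((30 - 1*105) + (-7 - 8)) = -368*((30 - 105) - 15) = -368*(-75 - 15) = -368*(-90) = 33120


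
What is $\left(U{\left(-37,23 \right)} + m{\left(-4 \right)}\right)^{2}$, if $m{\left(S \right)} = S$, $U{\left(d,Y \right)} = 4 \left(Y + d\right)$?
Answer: $3600$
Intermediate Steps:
$U{\left(d,Y \right)} = 4 Y + 4 d$
$\left(U{\left(-37,23 \right)} + m{\left(-4 \right)}\right)^{2} = \left(\left(4 \cdot 23 + 4 \left(-37\right)\right) - 4\right)^{2} = \left(\left(92 - 148\right) - 4\right)^{2} = \left(-56 - 4\right)^{2} = \left(-60\right)^{2} = 3600$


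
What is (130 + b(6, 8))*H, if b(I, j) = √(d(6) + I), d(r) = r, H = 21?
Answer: 2730 + 42*√3 ≈ 2802.7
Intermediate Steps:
b(I, j) = √(6 + I)
(130 + b(6, 8))*H = (130 + √(6 + 6))*21 = (130 + √12)*21 = (130 + 2*√3)*21 = 2730 + 42*√3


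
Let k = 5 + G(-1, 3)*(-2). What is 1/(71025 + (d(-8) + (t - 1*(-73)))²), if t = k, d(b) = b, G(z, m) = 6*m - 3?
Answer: 1/72625 ≈ 1.3769e-5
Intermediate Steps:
G(z, m) = -3 + 6*m
k = -25 (k = 5 + (-3 + 6*3)*(-2) = 5 + (-3 + 18)*(-2) = 5 + 15*(-2) = 5 - 30 = -25)
t = -25
1/(71025 + (d(-8) + (t - 1*(-73)))²) = 1/(71025 + (-8 + (-25 - 1*(-73)))²) = 1/(71025 + (-8 + (-25 + 73))²) = 1/(71025 + (-8 + 48)²) = 1/(71025 + 40²) = 1/(71025 + 1600) = 1/72625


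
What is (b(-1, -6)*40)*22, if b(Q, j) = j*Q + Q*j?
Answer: 10560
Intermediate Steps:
b(Q, j) = 2*Q*j (b(Q, j) = Q*j + Q*j = 2*Q*j)
(b(-1, -6)*40)*22 = ((2*(-1)*(-6))*40)*22 = (12*40)*22 = 480*22 = 10560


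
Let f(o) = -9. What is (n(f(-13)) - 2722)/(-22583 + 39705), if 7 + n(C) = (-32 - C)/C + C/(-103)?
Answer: -2527333/15872094 ≈ -0.15923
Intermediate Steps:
n(C) = -7 - C/103 + (-32 - C)/C (n(C) = -7 + ((-32 - C)/C + C/(-103)) = -7 + ((-32 - C)/C + C*(-1/103)) = -7 + ((-32 - C)/C - C/103) = -7 + (-C/103 + (-32 - C)/C) = -7 - C/103 + (-32 - C)/C)
(n(f(-13)) - 2722)/(-22583 + 39705) = ((-8 - 32/(-9) - 1/103*(-9)) - 2722)/(-22583 + 39705) = ((-8 - 32*(-⅑) + 9/103) - 2722)/17122 = ((-8 + 32/9 + 9/103) - 2722)*(1/17122) = (-4039/927 - 2722)*(1/17122) = -2527333/927*1/17122 = -2527333/15872094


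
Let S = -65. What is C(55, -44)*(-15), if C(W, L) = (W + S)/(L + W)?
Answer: 150/11 ≈ 13.636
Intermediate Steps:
C(W, L) = (-65 + W)/(L + W) (C(W, L) = (W - 65)/(L + W) = (-65 + W)/(L + W))
C(55, -44)*(-15) = ((-65 + 55)/(-44 + 55))*(-15) = (-10/11)*(-15) = ((1/11)*(-10))*(-15) = -10/11*(-15) = 150/11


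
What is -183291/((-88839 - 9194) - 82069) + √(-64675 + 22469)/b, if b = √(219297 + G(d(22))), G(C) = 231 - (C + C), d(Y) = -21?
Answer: 61097/60034 + I*√2316792855/109785 ≈ 1.0177 + 0.43843*I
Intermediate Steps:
G(C) = 231 - 2*C
b = √219570 (b = √(219297 + (231 - 2*(-21))) = √(219297 + (231 + 42)) = √(219297 + 273) = √219570 ≈ 468.58)
-183291/((-88839 - 9194) - 82069) + √(-64675 + 22469)/b = -183291/((-88839 - 9194) - 82069) + √(-64675 + 22469)/(√219570) = -183291/(-98033 - 82069) + √(-42206)*(√219570/219570) = -183291/(-180102) + (I*√42206)*(√219570/219570) = -183291*(-1/180102) + I*√2316792855/109785 = 61097/60034 + I*√2316792855/109785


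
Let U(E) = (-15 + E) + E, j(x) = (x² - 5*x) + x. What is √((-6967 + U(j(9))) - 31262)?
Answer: I*√38154 ≈ 195.33*I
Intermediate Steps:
j(x) = x² - 4*x
U(E) = -15 + 2*E
√((-6967 + U(j(9))) - 31262) = √((-6967 + (-15 + 2*(9*(-4 + 9)))) - 31262) = √((-6967 + (-15 + 2*(9*5))) - 31262) = √((-6967 + (-15 + 2*45)) - 31262) = √((-6967 + (-15 + 90)) - 31262) = √((-6967 + 75) - 31262) = √(-6892 - 31262) = √(-38154) = I*√38154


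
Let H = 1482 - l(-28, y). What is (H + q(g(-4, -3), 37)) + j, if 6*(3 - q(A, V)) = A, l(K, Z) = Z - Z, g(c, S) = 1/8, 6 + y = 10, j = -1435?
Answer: 2399/48 ≈ 49.979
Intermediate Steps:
y = 4 (y = -6 + 10 = 4)
g(c, S) = 1/8
l(K, Z) = 0
H = 1482 (H = 1482 - 1*0 = 1482 + 0 = 1482)
q(A, V) = 3 - A/6
(H + q(g(-4, -3), 37)) + j = (1482 + (3 - 1/6*1/8)) - 1435 = (1482 + (3 - 1/48)) - 1435 = (1482 + 143/48) - 1435 = 71279/48 - 1435 = 2399/48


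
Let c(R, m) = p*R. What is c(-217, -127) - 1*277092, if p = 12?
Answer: -279696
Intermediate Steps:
c(R, m) = 12*R
c(-217, -127) - 1*277092 = 12*(-217) - 1*277092 = -2604 - 277092 = -279696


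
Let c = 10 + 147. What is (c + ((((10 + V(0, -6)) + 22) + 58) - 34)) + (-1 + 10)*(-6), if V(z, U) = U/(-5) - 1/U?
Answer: 4811/30 ≈ 160.37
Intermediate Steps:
c = 157
V(z, U) = -1/U - U/5 (V(z, U) = U*(-⅕) - 1/U = -U/5 - 1/U = -1/U - U/5)
(c + ((((10 + V(0, -6)) + 22) + 58) - 34)) + (-1 + 10)*(-6) = (157 + ((((10 + (-1/(-6) - ⅕*(-6))) + 22) + 58) - 34)) + (-1 + 10)*(-6) = (157 + ((((10 + (-1*(-⅙) + 6/5)) + 22) + 58) - 34)) + 9*(-6) = (157 + ((((10 + (⅙ + 6/5)) + 22) + 58) - 34)) - 54 = (157 + ((((10 + 41/30) + 22) + 58) - 34)) - 54 = (157 + (((341/30 + 22) + 58) - 34)) - 54 = (157 + ((1001/30 + 58) - 34)) - 54 = (157 + (2741/30 - 34)) - 54 = (157 + 1721/30) - 54 = 6431/30 - 54 = 4811/30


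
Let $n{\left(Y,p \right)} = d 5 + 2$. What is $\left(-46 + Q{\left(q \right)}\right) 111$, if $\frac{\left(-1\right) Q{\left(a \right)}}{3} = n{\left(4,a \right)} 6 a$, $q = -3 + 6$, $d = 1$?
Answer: $-47064$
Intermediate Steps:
$q = 3$
$n{\left(Y,p \right)} = 7$ ($n{\left(Y,p \right)} = 1 \cdot 5 + 2 = 5 + 2 = 7$)
$Q{\left(a \right)} = - 126 a$ ($Q{\left(a \right)} = - 3 \cdot 7 \cdot 6 a = - 3 \cdot 42 a = - 126 a$)
$\left(-46 + Q{\left(q \right)}\right) 111 = \left(-46 - 378\right) 111 = \left(-424\right) 111 = -47064$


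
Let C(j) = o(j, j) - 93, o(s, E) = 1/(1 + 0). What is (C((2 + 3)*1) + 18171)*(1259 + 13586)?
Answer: 268382755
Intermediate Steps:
o(s, E) = 1 (o(s, E) = 1/1 = 1)
C(j) = -92 (C(j) = 1 - 93 = -92)
(C((2 + 3)*1) + 18171)*(1259 + 13586) = (-92 + 18171)*(1259 + 13586) = 18079*14845 = 268382755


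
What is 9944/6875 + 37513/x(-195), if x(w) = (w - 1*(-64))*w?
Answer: 9307661/3193125 ≈ 2.9149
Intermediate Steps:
x(w) = w*(64 + w) (x(w) = (w + 64)*w = (64 + w)*w = w*(64 + w))
9944/6875 + 37513/x(-195) = 9944/6875 + 37513/((-195*(64 - 195))) = 9944*(1/6875) + 37513/((-195*(-131))) = 904/625 + 37513/25545 = 9307661/3193125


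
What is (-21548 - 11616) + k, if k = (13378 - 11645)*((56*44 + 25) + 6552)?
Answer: 15634889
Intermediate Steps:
k = 15668053 (k = 1733*((2464 + 25) + 6552) = 1733*(2489 + 6552) = 1733*9041 = 15668053)
(-21548 - 11616) + k = (-21548 - 11616) + 15668053 = -33164 + 15668053 = 15634889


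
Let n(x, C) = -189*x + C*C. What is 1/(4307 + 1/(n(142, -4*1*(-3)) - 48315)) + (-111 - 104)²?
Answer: 14933622473459/323063762 ≈ 46225.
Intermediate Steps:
n(x, C) = C² - 189*x (n(x, C) = -189*x + C² = C² - 189*x)
1/(4307 + 1/(n(142, -4*1*(-3)) - 48315)) + (-111 - 104)² = 1/(4307 + 1/(((-4*1*(-3))² - 189*142) - 48315)) + (-111 - 104)² = 1/(4307 + 1/(((-4*(-3))² - 26838) - 48315)) + (-215)² = 1/(4307 + 1/((12² - 26838) - 48315)) + 46225 = 1/(4307 + 1/((144 - 26838) - 48315)) + 46225 = 1/(4307 + 1/(-26694 - 48315)) + 46225 = 1/(4307 + 1/(-75009)) + 46225 = 1/(4307 - 1/75009) + 46225 = 1/(323063762/75009) + 46225 = 75009/323063762 + 46225 = 14933622473459/323063762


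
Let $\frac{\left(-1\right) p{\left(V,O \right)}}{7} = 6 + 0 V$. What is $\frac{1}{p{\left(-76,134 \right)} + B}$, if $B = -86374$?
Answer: $- \frac{1}{86416} \approx -1.1572 \cdot 10^{-5}$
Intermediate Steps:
$p{\left(V,O \right)} = -42$ ($p{\left(V,O \right)} = - 7 \left(6 + 0 V\right) = - 7 \left(6 + 0\right) = \left(-7\right) 6 = -42$)
$\frac{1}{p{\left(-76,134 \right)} + B} = \frac{1}{-42 - 86374} = \frac{1}{-86416} = - \frac{1}{86416}$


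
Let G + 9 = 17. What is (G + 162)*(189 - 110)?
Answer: 13430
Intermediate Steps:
G = 8 (G = -9 + 17 = 8)
(G + 162)*(189 - 110) = (8 + 162)*(189 - 110) = 170*79 = 13430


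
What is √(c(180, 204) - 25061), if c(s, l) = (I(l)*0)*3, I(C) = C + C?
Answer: I*√25061 ≈ 158.31*I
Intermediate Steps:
I(C) = 2*C
c(s, l) = 0 (c(s, l) = ((2*l)*0)*3 = 0*3 = 0)
√(c(180, 204) - 25061) = √(0 - 25061) = √(-25061) = I*√25061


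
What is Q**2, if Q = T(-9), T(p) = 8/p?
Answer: 64/81 ≈ 0.79012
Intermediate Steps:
Q = -8/9 (Q = 8/(-9) = 8*(-1/9) = -8/9 ≈ -0.88889)
Q**2 = (-8/9)**2 = 64/81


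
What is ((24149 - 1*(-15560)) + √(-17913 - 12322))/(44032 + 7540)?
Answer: 39709/51572 + I*√30235/51572 ≈ 0.76997 + 0.0033716*I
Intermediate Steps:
((24149 - 1*(-15560)) + √(-17913 - 12322))/(44032 + 7540) = ((24149 + 15560) + √(-30235))/51572 = (39709 + I*√30235)*(1/51572) = 39709/51572 + I*√30235/51572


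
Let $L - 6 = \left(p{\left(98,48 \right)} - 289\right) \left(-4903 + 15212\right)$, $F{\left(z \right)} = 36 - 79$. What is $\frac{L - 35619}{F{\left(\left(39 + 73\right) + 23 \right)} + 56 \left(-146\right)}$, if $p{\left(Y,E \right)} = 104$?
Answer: $\frac{1942778}{8219} \approx 236.38$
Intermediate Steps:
$F{\left(z \right)} = -43$
$L = -1907159$ ($L = 6 + \left(104 - 289\right) \left(-4903 + 15212\right) = 6 - 1907165 = -1907159$)
$\frac{L - 35619}{F{\left(\left(39 + 73\right) + 23 \right)} + 56 \left(-146\right)} = \frac{-1907159 - 35619}{-43 + 56 \left(-146\right)} = - \frac{1942778}{-43 - 8176} = - \frac{1942778}{-8219} = \left(-1942778\right) \left(- \frac{1}{8219}\right) = \frac{1942778}{8219}$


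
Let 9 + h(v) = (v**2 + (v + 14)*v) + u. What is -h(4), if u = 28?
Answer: -107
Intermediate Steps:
h(v) = 19 + v**2 + v*(14 + v) (h(v) = -9 + ((v**2 + (v + 14)*v) + 28) = -9 + ((v**2 + (14 + v)*v) + 28) = -9 + ((v**2 + v*(14 + v)) + 28) = -9 + (28 + v**2 + v*(14 + v)) = 19 + v**2 + v*(14 + v))
-h(4) = -(19 + 2*4**2 + 14*4) = -(19 + 2*16 + 56) = -(19 + 32 + 56) = -1*107 = -107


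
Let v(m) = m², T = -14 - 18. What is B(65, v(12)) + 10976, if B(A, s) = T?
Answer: 10944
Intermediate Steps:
T = -32
B(A, s) = -32
B(65, v(12)) + 10976 = -32 + 10976 = 10944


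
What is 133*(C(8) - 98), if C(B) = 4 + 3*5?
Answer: -10507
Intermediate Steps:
C(B) = 19 (C(B) = 4 + 15 = 19)
133*(C(8) - 98) = 133*(19 - 98) = 133*(-79) = -10507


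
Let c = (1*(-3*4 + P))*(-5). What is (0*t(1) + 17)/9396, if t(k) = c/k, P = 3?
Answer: 17/9396 ≈ 0.0018093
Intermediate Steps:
c = 45 (c = (1*(-3*4 + 3))*(-5) = (1*(-12 + 3))*(-5) = (1*(-9))*(-5) = -9*(-5) = 45)
t(k) = 45/k
(0*t(1) + 17)/9396 = (0*(45/1) + 17)/9396 = (0*(45*1) + 17)*(1/9396) = (0*45 + 17)*(1/9396) = (0 + 17)*(1/9396) = 17*(1/9396) = 17/9396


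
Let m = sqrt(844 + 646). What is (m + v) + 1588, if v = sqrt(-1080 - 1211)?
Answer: 1588 + sqrt(1490) + I*sqrt(2291) ≈ 1626.6 + 47.864*I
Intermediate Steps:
v = I*sqrt(2291) (v = sqrt(-2291) = I*sqrt(2291) ≈ 47.864*I)
m = sqrt(1490) ≈ 38.601
(m + v) + 1588 = (sqrt(1490) + I*sqrt(2291)) + 1588 = 1588 + sqrt(1490) + I*sqrt(2291)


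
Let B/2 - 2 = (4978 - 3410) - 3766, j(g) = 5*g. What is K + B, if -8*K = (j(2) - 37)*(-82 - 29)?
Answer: -38133/8 ≈ -4766.6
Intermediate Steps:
K = -2997/8 (K = -(5*2 - 37)*(-82 - 29)/8 = -(10 - 37)*(-111)/8 = -(-27)*(-111)/8 = -1/8*2997 = -2997/8 ≈ -374.63)
B = -4392 (B = 4 + 2*((4978 - 3410) - 3766) = 4 + 2*(1568 - 3766) = 4 + 2*(-2198) = 4 - 4396 = -4392)
K + B = -2997/8 - 4392 = -38133/8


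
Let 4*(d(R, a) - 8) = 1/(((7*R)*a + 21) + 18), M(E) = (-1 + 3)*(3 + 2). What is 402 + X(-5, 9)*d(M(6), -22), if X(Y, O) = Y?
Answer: 2173453/6004 ≈ 362.00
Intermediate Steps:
M(E) = 10 (M(E) = 2*5 = 10)
d(R, a) = 8 + 1/(4*(39 + 7*R*a)) (d(R, a) = 8 + 1/(4*(((7*R)*a + 21) + 18)) = 8 + 1/(4*((7*R*a + 21) + 18)) = 8 + 1/(4*((21 + 7*R*a) + 18)) = 8 + 1/(4*(39 + 7*R*a)))
402 + X(-5, 9)*d(M(6), -22) = 402 - 5*(1249 + 224*10*(-22))/(4*(39 + 7*10*(-22))) = 402 - 5*(1249 - 49280)/(4*(39 - 1540)) = 402 - 5*(-48031)/(4*(-1501)) = 402 - 5*(-1)*(-48031)/(4*1501) = 402 - 5*48031/6004 = 402 - 240155/6004 = 2173453/6004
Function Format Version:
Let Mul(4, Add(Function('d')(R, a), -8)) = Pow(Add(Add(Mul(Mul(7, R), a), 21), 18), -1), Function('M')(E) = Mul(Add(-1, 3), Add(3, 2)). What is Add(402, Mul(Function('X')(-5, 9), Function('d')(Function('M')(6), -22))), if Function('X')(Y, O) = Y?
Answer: Rational(2173453, 6004) ≈ 362.00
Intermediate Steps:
Function('M')(E) = 10 (Function('M')(E) = Mul(2, 5) = 10)
Function('d')(R, a) = Add(8, Mul(Rational(1, 4), Pow(Add(39, Mul(7, R, a)), -1))) (Function('d')(R, a) = Add(8, Mul(Rational(1, 4), Pow(Add(Add(Mul(Mul(7, R), a), 21), 18), -1))) = Add(8, Mul(Rational(1, 4), Pow(Add(Add(Mul(7, R, a), 21), 18), -1))) = Add(8, Mul(Rational(1, 4), Pow(Add(Add(21, Mul(7, R, a)), 18), -1))) = Add(8, Mul(Rational(1, 4), Pow(Add(39, Mul(7, R, a)), -1))))
Add(402, Mul(Function('X')(-5, 9), Function('d')(Function('M')(6), -22))) = Add(402, Mul(-5, Mul(Rational(1, 4), Pow(Add(39, Mul(7, 10, -22)), -1), Add(1249, Mul(224, 10, -22))))) = Add(402, Mul(-5, Mul(Rational(1, 4), Pow(Add(39, -1540), -1), Add(1249, -49280)))) = Add(402, Mul(-5, Mul(Rational(1, 4), Pow(-1501, -1), -48031))) = Add(402, Mul(-5, Mul(Rational(1, 4), Rational(-1, 1501), -48031))) = Add(402, Mul(-5, Rational(48031, 6004))) = Add(402, Rational(-240155, 6004)) = Rational(2173453, 6004)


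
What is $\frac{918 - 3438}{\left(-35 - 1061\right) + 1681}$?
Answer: $- \frac{56}{13} \approx -4.3077$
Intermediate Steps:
$\frac{918 - 3438}{\left(-35 - 1061\right) + 1681} = - \frac{2520}{-1096 + 1681} = - \frac{2520}{585} = \left(-2520\right) \frac{1}{585} = - \frac{56}{13}$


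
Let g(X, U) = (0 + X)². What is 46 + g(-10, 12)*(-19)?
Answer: -1854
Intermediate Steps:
g(X, U) = X²
46 + g(-10, 12)*(-19) = 46 + (-10)²*(-19) = 46 + 100*(-19) = 46 - 1900 = -1854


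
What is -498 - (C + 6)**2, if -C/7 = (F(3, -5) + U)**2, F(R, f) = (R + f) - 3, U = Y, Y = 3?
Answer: -982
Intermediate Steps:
U = 3
F(R, f) = -3 + R + f
C = -28 (C = -7*((-3 + 3 - 5) + 3)**2 = -7*(-5 + 3)**2 = -7*(-2)**2 = -7*4 = -28)
-498 - (C + 6)**2 = -498 - (-28 + 6)**2 = -498 - 1*(-22)**2 = -498 - 1*484 = -498 - 484 = -982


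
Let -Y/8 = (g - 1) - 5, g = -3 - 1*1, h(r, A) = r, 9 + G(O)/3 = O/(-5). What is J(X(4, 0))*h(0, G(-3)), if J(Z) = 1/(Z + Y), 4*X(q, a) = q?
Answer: 0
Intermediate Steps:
X(q, a) = q/4
G(O) = -27 - 3*O/5 (G(O) = -27 + 3*(O/(-5)) = -27 + 3*(O*(-1/5)) = -27 + 3*(-O/5) = -27 - 3*O/5)
g = -4 (g = -3 - 1 = -4)
Y = 80 (Y = -8*((-4 - 1) - 5) = -8*(-5 - 5) = -8*(-10) = 80)
J(Z) = 1/(80 + Z) (J(Z) = 1/(Z + 80) = 1/(80 + Z))
J(X(4, 0))*h(0, G(-3)) = 0/(80 + (1/4)*4) = 0/(80 + 1) = 0/81 = (1/81)*0 = 0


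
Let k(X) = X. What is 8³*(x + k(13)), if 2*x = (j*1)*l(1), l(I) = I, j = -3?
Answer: 5888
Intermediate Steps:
x = -3/2 (x = (-3*1*1)/2 = (-3*1)/2 = (½)*(-3) = -3/2 ≈ -1.5000)
8³*(x + k(13)) = 8³*(-3/2 + 13) = 512*(23/2) = 5888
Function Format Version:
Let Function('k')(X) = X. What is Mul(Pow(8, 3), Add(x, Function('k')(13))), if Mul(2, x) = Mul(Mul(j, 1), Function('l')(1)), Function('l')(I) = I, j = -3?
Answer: 5888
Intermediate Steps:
x = Rational(-3, 2) (x = Mul(Rational(1, 2), Mul(Mul(-3, 1), 1)) = Mul(Rational(1, 2), Mul(-3, 1)) = Mul(Rational(1, 2), -3) = Rational(-3, 2) ≈ -1.5000)
Mul(Pow(8, 3), Add(x, Function('k')(13))) = Mul(Pow(8, 3), Add(Rational(-3, 2), 13)) = Mul(512, Rational(23, 2)) = 5888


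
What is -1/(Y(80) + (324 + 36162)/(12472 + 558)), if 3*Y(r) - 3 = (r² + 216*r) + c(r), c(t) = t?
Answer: -6515/51623558 ≈ -0.00012620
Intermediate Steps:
Y(r) = 1 + r²/3 + 217*r/3 (Y(r) = 1 + ((r² + 216*r) + r)/3 = 1 + (r² + 217*r)/3 = 1 + (r²/3 + 217*r/3) = 1 + r²/3 + 217*r/3)
-1/(Y(80) + (324 + 36162)/(12472 + 558)) = -1/((1 + (⅓)*80² + (217/3)*80) + (324 + 36162)/(12472 + 558)) = -1/((1 + (⅓)*6400 + 17360/3) + 36486/13030) = -1/((1 + 6400/3 + 17360/3) + 36486*(1/13030)) = -1/(7921 + 18243/6515) = -1/51623558/6515 = -1*6515/51623558 = -6515/51623558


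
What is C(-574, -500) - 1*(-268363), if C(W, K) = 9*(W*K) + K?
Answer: 2850863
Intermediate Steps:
C(W, K) = K + 9*K*W (C(W, K) = 9*(K*W) + K = 9*K*W + K = K + 9*K*W)
C(-574, -500) - 1*(-268363) = -500*(1 + 9*(-574)) - 1*(-268363) = -500*(1 - 5166) + 268363 = -500*(-5165) + 268363 = 2582500 + 268363 = 2850863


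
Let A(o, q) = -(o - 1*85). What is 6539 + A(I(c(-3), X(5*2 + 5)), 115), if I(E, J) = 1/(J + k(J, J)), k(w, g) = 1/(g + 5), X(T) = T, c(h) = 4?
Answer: 1993804/301 ≈ 6623.9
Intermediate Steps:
k(w, g) = 1/(5 + g)
I(E, J) = 1/(J + 1/(5 + J))
A(o, q) = 85 - o (A(o, q) = -(o - 85) = -(-85 + o) = 85 - o)
6539 + A(I(c(-3), X(5*2 + 5)), 115) = 6539 + (85 - (5 + (5*2 + 5))/(1 + (5*2 + 5)*(5 + (5*2 + 5)))) = 6539 + (85 - (5 + (10 + 5))/(1 + (10 + 5)*(5 + (10 + 5)))) = 6539 + (85 - (5 + 15)/(1 + 15*(5 + 15))) = 6539 + (85 - 20/(1 + 15*20)) = 6539 + (85 - 20/(1 + 300)) = 6539 + (85 - 20/301) = 6539 + 25565/301 = 1993804/301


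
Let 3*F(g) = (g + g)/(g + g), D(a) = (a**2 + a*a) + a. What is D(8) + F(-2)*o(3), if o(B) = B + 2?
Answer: 413/3 ≈ 137.67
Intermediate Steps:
D(a) = a + 2*a**2 (D(a) = (a**2 + a**2) + a = 2*a**2 + a = a + 2*a**2)
o(B) = 2 + B
F(g) = 1/3 (F(g) = ((g + g)/(g + g))/3 = ((2*g)/((2*g)))/3 = ((2*g)*(1/(2*g)))/3 = (1/3)*1 = 1/3)
D(8) + F(-2)*o(3) = 8*(1 + 2*8) + (2 + 3)/3 = 8*(1 + 16) + (1/3)*5 = 8*17 + 5/3 = 136 + 5/3 = 413/3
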